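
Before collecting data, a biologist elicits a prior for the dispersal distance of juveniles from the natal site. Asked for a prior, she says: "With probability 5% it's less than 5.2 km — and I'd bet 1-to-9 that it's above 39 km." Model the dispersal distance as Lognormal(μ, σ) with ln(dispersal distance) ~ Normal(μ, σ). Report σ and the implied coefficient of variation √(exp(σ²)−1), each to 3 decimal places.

If T ~ Lognormal(μ,σ) then ln T ~ Normal(μ,σ), so the p-quantile of ln T is μ + z_p·σ.
ln(5.2) = 1.649 and ln(39) = 3.664; z_{0.05} = -1.645, z_{0.9} = 1.282.
σ = (3.664 − 1.649)/(1.282 − (-1.645)) = 0.689.
μ = 1.649 − (-1.645)·0.689 = 2.781.
CV = √(exp(σ²)−1) = √(exp(0.4741)−1) = 0.779.

σ ≈ 0.689, CV ≈ 0.779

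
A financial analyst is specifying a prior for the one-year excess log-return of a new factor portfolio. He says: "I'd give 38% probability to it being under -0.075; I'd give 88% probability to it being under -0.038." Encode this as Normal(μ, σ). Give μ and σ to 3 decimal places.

For Normal(μ,σ), the p-quantile is μ + z_p·σ. Here z_{0.38} = -0.3055, z_{0.88} = 1.175.
So -0.075 = μ − 0.3055σ and -0.038 = μ + 1.175σ.
Subtracting: σ = (-0.038 − -0.075)/(1.175 − (-0.3055)) = 0.025.
Then μ = -0.075 − (-0.3055)·0.025 = -0.067.

μ = -0.067, σ = 0.025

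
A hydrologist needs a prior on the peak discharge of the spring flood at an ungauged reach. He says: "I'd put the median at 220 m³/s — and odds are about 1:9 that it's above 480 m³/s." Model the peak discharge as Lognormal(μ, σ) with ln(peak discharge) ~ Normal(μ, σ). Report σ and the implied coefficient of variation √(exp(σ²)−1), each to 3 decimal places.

If T ~ Lognormal(μ,σ) then ln T ~ Normal(μ,σ), so the p-quantile of ln T is μ + z_p·σ.
ln(220) = 5.394 and ln(480) = 6.174; z_{0.5} = 0, z_{0.9} = 1.282.
σ = (6.174 − 5.394)/(1.282 − (0)) = 0.609.
μ = 5.394 − (0)·0.609 = 5.394.
CV = √(exp(σ²)−1) = √(exp(0.3706)−1) = 0.670.

σ ≈ 0.609, CV ≈ 0.670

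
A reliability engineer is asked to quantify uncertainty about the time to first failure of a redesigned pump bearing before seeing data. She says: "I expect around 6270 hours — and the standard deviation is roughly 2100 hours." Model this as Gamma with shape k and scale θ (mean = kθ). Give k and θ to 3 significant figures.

For Gamma(k, scale θ): mean = kθ, variance = kθ², so CV = 1/√k.
CV = SD/mean = 2100/6270 = 0.3349, hence k = 1/CV² = 8.91.
Then θ = mean/k = 6270/8.91 = 703.

k ≈ 8.91, θ ≈ 703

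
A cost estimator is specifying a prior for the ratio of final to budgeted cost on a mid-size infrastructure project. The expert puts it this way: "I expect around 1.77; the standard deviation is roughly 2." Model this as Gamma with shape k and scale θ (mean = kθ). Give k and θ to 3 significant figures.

k ≈ 0.783, θ ≈ 2.26

For Gamma(k, scale θ): mean = kθ, variance = kθ², so CV = 1/√k.
CV = SD/mean = 2/1.77 = 1.13, hence k = 1/CV² = 0.783.
Then θ = mean/k = 1.77/0.783 = 2.26.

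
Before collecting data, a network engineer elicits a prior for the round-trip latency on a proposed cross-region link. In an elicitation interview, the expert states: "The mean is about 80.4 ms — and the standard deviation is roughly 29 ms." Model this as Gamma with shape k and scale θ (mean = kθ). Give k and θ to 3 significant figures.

For Gamma(k, scale θ): mean = kθ, variance = kθ², so CV = 1/√k.
CV = SD/mean = 29/80.4 = 0.3607, hence k = 1/CV² = 7.69.
Then θ = mean/k = 80.4/7.69 = 10.5.

k ≈ 7.69, θ ≈ 10.5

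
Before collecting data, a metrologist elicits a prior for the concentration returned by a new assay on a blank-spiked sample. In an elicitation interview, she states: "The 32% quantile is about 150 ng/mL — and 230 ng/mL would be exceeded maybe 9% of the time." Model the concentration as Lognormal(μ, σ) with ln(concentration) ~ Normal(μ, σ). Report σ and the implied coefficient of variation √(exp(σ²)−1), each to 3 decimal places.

σ ≈ 0.236, CV ≈ 0.240

If T ~ Lognormal(μ,σ) then ln T ~ Normal(μ,σ), so the p-quantile of ln T is μ + z_p·σ.
ln(150) = 5.011 and ln(230) = 5.438; z_{0.32} = -0.4677, z_{0.91} = 1.341.
σ = (5.438 − 5.011)/(1.341 − (-0.4677)) = 0.236.
μ = 5.011 − (-0.4677)·0.236 = 5.121.
CV = √(exp(σ²)−1) = √(exp(0.0559)−1) = 0.240.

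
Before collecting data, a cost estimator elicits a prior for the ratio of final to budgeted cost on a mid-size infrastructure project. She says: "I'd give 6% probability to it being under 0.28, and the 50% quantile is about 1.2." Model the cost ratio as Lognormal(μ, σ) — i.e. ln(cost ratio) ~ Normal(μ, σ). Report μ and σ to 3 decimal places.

If T ~ Lognormal(μ,σ) then ln T ~ Normal(μ,σ), so the p-quantile of ln T is μ + z_p·σ.
ln(0.28) = -1.273 and ln(1.2) = 0.1823; z_{0.06} = -1.555, z_{0.5} = 0.
σ = (0.1823 − -1.273)/(0 − (-1.555)) = 0.936.
μ = -1.273 − (-1.555)·0.936 = 0.182.

μ ≈ 0.182, σ ≈ 0.936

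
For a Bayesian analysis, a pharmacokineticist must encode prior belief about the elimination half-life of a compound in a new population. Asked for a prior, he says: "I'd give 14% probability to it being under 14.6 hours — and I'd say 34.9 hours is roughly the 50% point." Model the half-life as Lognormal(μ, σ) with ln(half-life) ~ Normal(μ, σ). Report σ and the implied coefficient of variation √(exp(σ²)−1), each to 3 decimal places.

σ ≈ 0.807, CV ≈ 0.958

If T ~ Lognormal(μ,σ) then ln T ~ Normal(μ,σ), so the p-quantile of ln T is μ + z_p·σ.
ln(14.6) = 2.681 and ln(34.9) = 3.552; z_{0.14} = -1.08, z_{0.5} = 0.
σ = (3.552 − 2.681)/(0 − (-1.08)) = 0.807.
μ = 2.681 − (-1.08)·0.807 = 3.552.
CV = √(exp(σ²)−1) = √(exp(0.6507)−1) = 0.958.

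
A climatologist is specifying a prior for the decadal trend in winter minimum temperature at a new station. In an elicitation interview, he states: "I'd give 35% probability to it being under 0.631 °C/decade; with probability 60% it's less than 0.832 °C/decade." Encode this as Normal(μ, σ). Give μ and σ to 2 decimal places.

μ = 0.75, σ = 0.31

For Normal(μ,σ), the p-quantile is μ + z_p·σ. Here z_{0.35} = -0.3853, z_{0.6} = 0.2533.
So 0.631 = μ − 0.3853σ and 0.832 = μ + 0.2533σ.
Subtracting: σ = (0.832 − 0.631)/(0.2533 − (-0.3853)) = 0.31.
Then μ = 0.631 − (-0.3853)·0.31 = 0.75.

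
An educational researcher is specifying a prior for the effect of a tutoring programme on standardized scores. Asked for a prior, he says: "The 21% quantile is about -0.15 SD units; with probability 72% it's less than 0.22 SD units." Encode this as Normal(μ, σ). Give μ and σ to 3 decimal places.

μ = 0.065, σ = 0.266

The p-quantile of Normal(μ,σ) is μ + z_p·σ, with z_{0.21} = -0.8064 and z_{0.72} = 0.5828.
Eliminate σ: μ = (z₂·x₁ − z₁·x₂)/(z₂ − z₁) = (0.5828·-0.15 − (-0.8064)·0.22)/1.389 = 0.065.
Then σ = (x₂ − x₁)/(z₂ − z₁) = (0.22 − -0.15)/1.389 = 0.266.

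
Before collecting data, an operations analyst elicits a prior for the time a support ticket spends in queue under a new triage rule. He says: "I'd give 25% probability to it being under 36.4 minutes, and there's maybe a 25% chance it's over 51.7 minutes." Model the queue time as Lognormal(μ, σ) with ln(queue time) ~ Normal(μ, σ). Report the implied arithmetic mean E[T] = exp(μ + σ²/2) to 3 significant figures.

If T ~ Lognormal(μ,σ) then ln T ~ Normal(μ,σ), so the p-quantile of ln T is μ + z_p·σ.
ln(36.4) = 3.595 and ln(51.7) = 3.945; z_{0.25} = -0.6745, z_{0.75} = 0.6745.
σ = (3.945 − 3.595)/(0.6745 − (-0.6745)) = 0.260.
μ = 3.595 − (-0.6745)·0.260 = 3.770.
E[T] = exp(μ + σ²/2) = exp(3.770 + 0.0338) = 44.9 minutes.

E[T] ≈ 44.9 minutes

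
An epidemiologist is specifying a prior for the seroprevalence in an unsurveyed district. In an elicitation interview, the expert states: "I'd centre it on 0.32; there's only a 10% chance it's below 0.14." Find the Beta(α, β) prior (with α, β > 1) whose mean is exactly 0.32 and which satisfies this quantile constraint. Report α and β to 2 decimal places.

α ≈ 3.01, β ≈ 6.39

With mean 0.32 fixed, write α = 0.32s, β = 0.68s where s = α+β.
Need P(θ < 0.14) = 0.1 under Beta(0.32s, 0.68s). Normal approximation: (q−m)/√(m(1−m)/s) ≈ z_{0.1} = -1.28, so s ≈ 0.32·0.68·(-1.28)²/(0.14−0.32)² = 11.0.
At s = 11.0: P(θ<0.14) ≈ 0.080. Adjusting to match 0.1 gives s ≈ 9.40.
So α = 0.32·9.40 ≈ 3.01, β = 0.68·9.40 ≈ 6.39.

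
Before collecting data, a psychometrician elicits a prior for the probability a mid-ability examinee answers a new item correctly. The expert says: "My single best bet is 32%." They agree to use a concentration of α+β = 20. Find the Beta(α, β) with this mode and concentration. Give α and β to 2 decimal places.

α = 6.76, β = 13.24

For α,β > 1 the Beta mode is (α−1)/(α+β−2). With α+β = 20, the mode is (α−1)/18.
Set (α−1)/18 = 0.32 → α = 1 + 0.32·18 = 6.76.
β = 20 − α = 13.24.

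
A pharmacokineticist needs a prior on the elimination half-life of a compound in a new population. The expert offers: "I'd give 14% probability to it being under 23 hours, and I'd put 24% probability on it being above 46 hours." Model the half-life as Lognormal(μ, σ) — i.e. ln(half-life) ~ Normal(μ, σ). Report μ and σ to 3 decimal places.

If T ~ Lognormal(μ,σ) then ln T ~ Normal(μ,σ), so the p-quantile of ln T is μ + z_p·σ.
ln(23) = 3.135 and ln(46) = 3.829; z_{0.14} = -1.08, z_{0.76} = 0.7063.
σ = (3.829 − 3.135)/(0.7063 − (-1.08)) = 0.388.
μ = 3.135 − (-1.08)·0.388 = 3.555.

μ ≈ 3.555, σ ≈ 0.388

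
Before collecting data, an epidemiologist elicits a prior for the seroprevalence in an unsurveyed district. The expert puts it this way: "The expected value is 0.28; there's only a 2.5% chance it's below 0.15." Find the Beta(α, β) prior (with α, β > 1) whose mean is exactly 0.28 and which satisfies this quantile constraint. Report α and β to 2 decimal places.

α ≈ 10.42, β ≈ 26.80

With mean 0.28 fixed, write α = 0.28s, β = 0.72s where s = α+β.
Need P(θ < 0.15) = 0.025 under Beta(0.28s, 0.72s). Normal approximation: (q−m)/√(m(1−m)/s) ≈ z_{0.025} = -1.96, so s ≈ 0.28·0.72·(-1.96)²/(0.15−0.28)² = 45.8.
At s = 45.8: P(θ<0.15) ≈ 0.014. Adjusting to match 0.025 gives s ≈ 37.22.
So α = 0.28·37.22 ≈ 10.42, β = 0.72·37.22 ≈ 26.80.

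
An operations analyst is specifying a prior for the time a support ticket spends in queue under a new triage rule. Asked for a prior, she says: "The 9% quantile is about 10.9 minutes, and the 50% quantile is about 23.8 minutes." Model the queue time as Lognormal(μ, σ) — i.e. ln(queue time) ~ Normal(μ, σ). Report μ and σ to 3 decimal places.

If T ~ Lognormal(μ,σ) then ln T ~ Normal(μ,σ), so the p-quantile of ln T is μ + z_p·σ.
ln(10.9) = 2.389 and ln(23.8) = 3.17; z_{0.09} = -1.341, z_{0.5} = 0.
σ = (3.17 − 2.389)/(0 − (-1.341)) = 0.582.
μ = 2.389 − (-1.341)·0.582 = 3.170.

μ ≈ 3.170, σ ≈ 0.582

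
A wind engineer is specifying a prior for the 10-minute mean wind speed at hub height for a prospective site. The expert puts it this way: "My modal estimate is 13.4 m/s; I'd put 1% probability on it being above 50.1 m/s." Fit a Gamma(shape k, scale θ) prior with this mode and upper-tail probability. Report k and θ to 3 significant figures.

Gamma(k,θ) with k>1 has mode (k−1)θ, so θ = 13.4/(k−1).
Need P(X < 50.1) = 0.99 with θ tied to k this way. Start at k = 2, θ = 13.4: P(X<50.1) ≈ 0.887.
Too low — raise k to concentrate. Iterating converges to k ≈ 3.45.
Then θ = 13.4/(3.45−1) ≈ 5.47.

k ≈ 3.45, θ ≈ 5.47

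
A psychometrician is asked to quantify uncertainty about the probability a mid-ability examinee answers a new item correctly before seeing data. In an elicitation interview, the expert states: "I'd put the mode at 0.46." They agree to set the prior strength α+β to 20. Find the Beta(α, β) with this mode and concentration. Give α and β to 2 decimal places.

α = 9.28, β = 10.72

For α,β > 1 the Beta mode is (α−1)/(α+β−2). With α+β = 20, the mode is (α−1)/18.
Set (α−1)/18 = 0.46 → α = 1 + 0.46·18 = 9.28.
β = 20 − α = 10.72.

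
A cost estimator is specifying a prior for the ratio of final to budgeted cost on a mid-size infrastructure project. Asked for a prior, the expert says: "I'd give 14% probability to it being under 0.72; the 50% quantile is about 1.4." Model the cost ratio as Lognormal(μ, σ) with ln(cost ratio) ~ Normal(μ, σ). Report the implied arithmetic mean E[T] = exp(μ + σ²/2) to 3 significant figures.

E[T] ≈ 1.69

If T ~ Lognormal(μ,σ) then ln T ~ Normal(μ,σ), so the p-quantile of ln T is μ + z_p·σ.
ln(0.72) = -0.3285 and ln(1.4) = 0.3365; z_{0.14} = -1.08, z_{0.5} = 0.
σ = (0.3365 − -0.3285)/(0 − (-1.08)) = 0.616.
μ = -0.3285 − (-1.08)·0.616 = 0.336.
E[T] = exp(μ + σ²/2) = exp(0.336 + 0.1894) = 1.69.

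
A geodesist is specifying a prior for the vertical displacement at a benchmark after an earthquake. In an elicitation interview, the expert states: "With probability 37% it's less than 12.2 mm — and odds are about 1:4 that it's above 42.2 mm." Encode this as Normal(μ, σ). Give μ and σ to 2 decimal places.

μ = 20.68, σ = 25.57

The p-quantile of Normal(μ,σ) is μ + z_p·σ, with z_{0.37} = -0.3319 and z_{0.8} = 0.8416.
Eliminate σ: μ = (z₂·x₁ − z₁·x₂)/(z₂ − z₁) = (0.8416·12.2 − (-0.3319)·42.2)/1.173 = 20.68.
Then σ = (x₂ − x₁)/(z₂ − z₁) = (42.2 − 12.2)/1.173 = 25.57.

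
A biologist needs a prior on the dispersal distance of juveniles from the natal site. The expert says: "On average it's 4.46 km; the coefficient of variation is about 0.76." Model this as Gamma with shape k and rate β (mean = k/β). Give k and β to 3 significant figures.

k ≈ 1.73, β ≈ 0.388

For Gamma(k, rate β): mean = k/β, variance = k/β², so CV = 1/√k.
CV = 0.76, hence k = 1/CV² = 1.73.
Then β = k/mean = 1.73/4.46 = 0.388.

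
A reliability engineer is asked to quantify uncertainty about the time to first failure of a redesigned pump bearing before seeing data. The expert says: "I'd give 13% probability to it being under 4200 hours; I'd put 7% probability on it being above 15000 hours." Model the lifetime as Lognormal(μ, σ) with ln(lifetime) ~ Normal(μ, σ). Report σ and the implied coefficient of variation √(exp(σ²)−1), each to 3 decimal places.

σ ≈ 0.489, CV ≈ 0.520

If T ~ Lognormal(μ,σ) then ln T ~ Normal(μ,σ), so the p-quantile of ln T is μ + z_p·σ.
ln(4200) = 8.343 and ln(15000) = 9.616; z_{0.13} = -1.126, z_{0.93} = 1.476.
σ = (9.616 − 8.343)/(1.476 − (-1.126)) = 0.489.
μ = 8.343 − (-1.126)·0.489 = 8.894.
CV = √(exp(σ²)−1) = √(exp(0.2393)−1) = 0.520.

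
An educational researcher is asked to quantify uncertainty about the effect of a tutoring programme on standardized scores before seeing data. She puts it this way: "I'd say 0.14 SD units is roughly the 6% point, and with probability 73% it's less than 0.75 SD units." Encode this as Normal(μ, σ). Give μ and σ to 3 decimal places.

The p-quantile of Normal(μ,σ) is μ + z_p·σ, with z_{0.06} = -1.555 and z_{0.73} = 0.6128.
Eliminate σ: μ = (z₂·x₁ − z₁·x₂)/(z₂ − z₁) = (0.6128·0.14 − (-1.555)·0.75)/2.168 = 0.578.
Then σ = (x₂ − x₁)/(z₂ − z₁) = (0.75 − 0.14)/2.168 = 0.281.

μ = 0.578, σ = 0.281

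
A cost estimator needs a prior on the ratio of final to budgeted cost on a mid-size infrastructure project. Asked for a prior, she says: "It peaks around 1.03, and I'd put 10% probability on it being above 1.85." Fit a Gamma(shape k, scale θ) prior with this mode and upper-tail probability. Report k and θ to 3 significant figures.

k ≈ 6.55, θ ≈ 0.186

Gamma(k,θ) with k>1 has mode (k−1)θ, so θ = 1.03/(k−1).
Need P(X < 1.85) = 0.9 with θ tied to k this way. Start at k = 2, θ = 1.03: P(X<1.85) ≈ 0.536.
Too low — raise k to concentrate. Iterating converges to k ≈ 6.55.
Then θ = 1.03/(6.55−1) ≈ 0.186.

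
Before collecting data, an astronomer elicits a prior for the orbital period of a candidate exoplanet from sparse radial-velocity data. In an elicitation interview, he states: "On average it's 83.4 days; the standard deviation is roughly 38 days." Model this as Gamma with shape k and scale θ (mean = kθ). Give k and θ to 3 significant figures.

k ≈ 4.82, θ ≈ 17.3

For Gamma(k, scale θ): mean = kθ, variance = kθ², so CV = 1/√k.
CV = SD/mean = 38/83.4 = 0.4556, hence k = 1/CV² = 4.82.
Then θ = mean/k = 83.4/4.82 = 17.3.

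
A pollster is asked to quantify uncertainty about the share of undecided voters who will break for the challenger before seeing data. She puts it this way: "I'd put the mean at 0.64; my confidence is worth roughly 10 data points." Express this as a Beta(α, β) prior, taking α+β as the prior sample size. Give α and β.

Under the effective-sample-size interpretation, Beta(α, β) has prior mean α/(α+β) and prior sample size α+β.
So α+β = 10 and α/(α+β) = 0.64, giving α = 0.64·10 = 6.4 and β = 10 − 6.4 = 3.6.

α = 6.4, β = 3.6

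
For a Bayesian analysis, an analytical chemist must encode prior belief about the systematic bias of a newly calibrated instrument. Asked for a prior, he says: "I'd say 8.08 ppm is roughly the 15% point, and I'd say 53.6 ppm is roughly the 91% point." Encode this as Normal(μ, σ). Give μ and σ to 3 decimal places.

The p-quantile of Normal(μ,σ) is μ + z_p·σ, with z_{0.15} = -1.036 and z_{0.91} = 1.341.
Eliminate σ: μ = (z₂·x₁ − z₁·x₂)/(z₂ − z₁) = (1.341·8.08 − (-1.036)·53.6)/2.377 = 27.926.
Then σ = (x₂ − x₁)/(z₂ − z₁) = (53.6 − 8.08)/2.377 = 19.149.

μ = 27.926, σ = 19.149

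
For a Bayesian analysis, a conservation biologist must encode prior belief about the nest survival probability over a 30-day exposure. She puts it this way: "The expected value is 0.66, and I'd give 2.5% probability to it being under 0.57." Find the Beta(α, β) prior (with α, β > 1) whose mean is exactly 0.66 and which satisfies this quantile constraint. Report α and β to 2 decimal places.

α ≈ 73.68, β ≈ 37.96

With mean 0.66 fixed, write α = 0.66s, β = 0.34s where s = α+β.
Need P(θ < 0.57) = 0.025 under Beta(0.66s, 0.34s). Normal approximation: (q−m)/√(m(1−m)/s) ≈ z_{0.025} = -1.96, so s ≈ 0.66·0.34·(-1.96)²/(0.57−0.66)² = 106.4.
At s = 106.4: P(θ<0.57) ≈ 0.028. Adjusting to match 0.025 gives s ≈ 111.63.
So α = 0.66·111.63 ≈ 73.68, β = 0.34·111.63 ≈ 37.96.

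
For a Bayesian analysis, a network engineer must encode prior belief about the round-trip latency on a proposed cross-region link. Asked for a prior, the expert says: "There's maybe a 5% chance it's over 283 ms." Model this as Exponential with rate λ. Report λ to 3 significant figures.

P(T > 283.0) = e^(−λ·283.0) = 0.05, so λ = −ln(0.05)/283.0 = 0.0106.

λ ≈ 0.0106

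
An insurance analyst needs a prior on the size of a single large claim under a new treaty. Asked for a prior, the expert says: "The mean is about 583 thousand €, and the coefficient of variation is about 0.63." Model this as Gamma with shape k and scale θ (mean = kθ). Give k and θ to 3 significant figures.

k ≈ 2.52, θ ≈ 231

For Gamma(k, scale θ): mean = kθ, variance = kθ², so CV = 1/√k.
CV = 0.63, hence k = 1/CV² = 2.52.
Then θ = mean/k = 583/2.52 = 231.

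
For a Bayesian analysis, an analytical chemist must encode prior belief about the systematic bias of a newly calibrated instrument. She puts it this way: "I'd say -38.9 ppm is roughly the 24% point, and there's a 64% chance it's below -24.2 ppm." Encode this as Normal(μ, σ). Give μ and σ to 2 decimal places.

For Normal(μ,σ), the p-quantile is μ + z_p·σ. Here z_{0.24} = -0.7063, z_{0.64} = 0.3585.
So -38.9 = μ − 0.7063σ and -24.2 = μ + 0.3585σ.
Subtracting: σ = (-24.2 − -38.9)/(0.3585 − (-0.7063)) = 13.81.
Then μ = -38.9 − (-0.7063)·13.81 = -29.15.

μ = -29.15, σ = 13.81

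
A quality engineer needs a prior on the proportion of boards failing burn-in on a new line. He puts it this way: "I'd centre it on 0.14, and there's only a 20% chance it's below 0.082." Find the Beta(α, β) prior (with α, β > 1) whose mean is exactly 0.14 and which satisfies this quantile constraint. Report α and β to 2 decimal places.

α ≈ 3.67, β ≈ 22.52

With mean 0.14 fixed, write α = 0.14s, β = 0.86s where s = α+β.
Need P(θ < 0.082) = 0.2 under Beta(0.14s, 0.86s). Normal approximation: (q−m)/√(m(1−m)/s) ≈ z_{0.2} = -0.842, so s ≈ 0.14·0.86·(-0.842)²/(0.082−0.14)² = 25.4.
At s = 25.4: P(θ<0.082) ≈ 0.205. Adjusting to match 0.2 gives s ≈ 26.18.
So α = 0.14·26.18 ≈ 3.67, β = 0.86·26.18 ≈ 22.52.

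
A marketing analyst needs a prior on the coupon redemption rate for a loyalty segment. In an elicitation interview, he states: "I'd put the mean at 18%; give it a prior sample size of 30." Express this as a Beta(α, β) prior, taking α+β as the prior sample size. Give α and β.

α = 5.4, β = 24.6

Under the effective-sample-size interpretation, Beta(α, β) has prior mean α/(α+β) and prior sample size α+β.
So α+β = 30 and α/(α+β) = 0.18, giving α = 0.18·30 = 5.4 and β = 30 − 5.4 = 24.6.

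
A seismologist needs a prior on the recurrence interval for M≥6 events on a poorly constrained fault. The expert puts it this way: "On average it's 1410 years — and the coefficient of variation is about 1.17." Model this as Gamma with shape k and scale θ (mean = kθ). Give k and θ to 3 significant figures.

k ≈ 0.731, θ ≈ 1930

For Gamma(k, scale θ): mean = kθ, variance = kθ², so CV = 1/√k.
CV = 1.17, hence k = 1/CV² = 0.731.
Then θ = mean/k = 1410/0.731 = 1930.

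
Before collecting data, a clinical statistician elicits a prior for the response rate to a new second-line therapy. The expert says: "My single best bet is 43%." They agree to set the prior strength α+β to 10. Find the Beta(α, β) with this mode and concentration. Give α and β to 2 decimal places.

α = 4.44, β = 5.56

For α,β > 1 the Beta mode is (α−1)/(α+β−2). With α+β = 10, the mode is (α−1)/8.
Set (α−1)/8 = 0.43 → α = 1 + 0.43·8 = 4.44.
β = 10 − α = 5.56.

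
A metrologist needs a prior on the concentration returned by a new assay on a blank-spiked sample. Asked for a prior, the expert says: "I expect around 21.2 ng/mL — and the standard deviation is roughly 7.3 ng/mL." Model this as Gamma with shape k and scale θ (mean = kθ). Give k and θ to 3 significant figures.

k ≈ 8.43, θ ≈ 2.51

For Gamma(k, scale θ): mean = kθ, variance = kθ², so CV = 1/√k.
CV = SD/mean = 7.3/21.2 = 0.3443, hence k = 1/CV² = 8.43.
Then θ = mean/k = 21.2/8.43 = 2.51.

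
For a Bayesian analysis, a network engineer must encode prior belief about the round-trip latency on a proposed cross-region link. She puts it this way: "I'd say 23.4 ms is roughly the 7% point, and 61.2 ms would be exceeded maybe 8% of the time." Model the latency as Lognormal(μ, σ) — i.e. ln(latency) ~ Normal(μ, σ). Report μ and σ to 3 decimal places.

If T ~ Lognormal(μ,σ) then ln T ~ Normal(μ,σ), so the p-quantile of ln T is μ + z_p·σ.
ln(23.4) = 3.153 and ln(61.2) = 4.114; z_{0.07} = -1.476, z_{0.92} = 1.405.
σ = (4.114 − 3.153)/(1.405 − (-1.476)) = 0.334.
μ = 3.153 − (-1.476)·0.334 = 3.645.

μ ≈ 3.645, σ ≈ 0.334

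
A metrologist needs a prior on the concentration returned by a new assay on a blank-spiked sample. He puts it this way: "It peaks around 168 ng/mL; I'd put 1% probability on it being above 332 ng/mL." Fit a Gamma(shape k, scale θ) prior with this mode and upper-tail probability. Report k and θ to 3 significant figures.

k ≈ 11.6, θ ≈ 15.8

Gamma(k,θ) with k>1 has mode (k−1)θ, so θ = 168/(k−1).
Need P(X < 332) = 0.99 with θ tied to k this way. Start at k = 2, θ = 168: P(X<332) ≈ 0.588.
Too low — raise k to concentrate. Iterating converges to k ≈ 11.6.
Then θ = 168/(11.6−1) ≈ 15.8.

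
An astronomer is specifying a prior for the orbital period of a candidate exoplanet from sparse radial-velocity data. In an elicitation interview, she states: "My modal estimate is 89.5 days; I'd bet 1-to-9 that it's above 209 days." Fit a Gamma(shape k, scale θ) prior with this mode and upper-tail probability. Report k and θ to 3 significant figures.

k ≈ 3.67, θ ≈ 33.5

Gamma(k,θ) with k>1 has mode (k−1)θ, so θ = 89.5/(k−1).
Need P(X < 209) = 0.9 with θ tied to k this way. Start at k = 2, θ = 89.5: P(X<209) ≈ 0.677.
Too low — raise k to concentrate. Iterating converges to k ≈ 3.67.
Then θ = 89.5/(3.67−1) ≈ 33.5.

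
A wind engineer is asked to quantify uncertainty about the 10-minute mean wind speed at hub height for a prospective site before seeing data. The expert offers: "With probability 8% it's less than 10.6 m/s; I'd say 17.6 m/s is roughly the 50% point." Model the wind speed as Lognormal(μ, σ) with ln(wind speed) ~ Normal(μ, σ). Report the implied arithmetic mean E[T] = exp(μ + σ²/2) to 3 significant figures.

If T ~ Lognormal(μ,σ) then ln T ~ Normal(μ,σ), so the p-quantile of ln T is μ + z_p·σ.
ln(10.6) = 2.361 and ln(17.6) = 2.868; z_{0.08} = -1.405, z_{0.5} = 0.
σ = (2.868 − 2.361)/(0 − (-1.405)) = 0.361.
μ = 2.361 − (-1.405)·0.361 = 2.868.
E[T] = exp(μ + σ²/2) = exp(2.868 + 0.0651) = 18.8 m/s.

E[T] ≈ 18.8 m/s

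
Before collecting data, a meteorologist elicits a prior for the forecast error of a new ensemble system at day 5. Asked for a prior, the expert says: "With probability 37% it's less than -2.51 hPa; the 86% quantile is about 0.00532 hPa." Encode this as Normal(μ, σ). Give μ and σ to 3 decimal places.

For Normal(μ,σ), the p-quantile is μ + z_p·σ. Here z_{0.37} = -0.3319, z_{0.86} = 1.08.
So -2.51 = μ − 0.3319σ and 0.00532 = μ + 1.08σ.
Subtracting: σ = (0.00532 − -2.51)/(1.08 − (-0.3319)) = 1.781.
Then μ = -2.51 − (-0.3319)·1.781 = -1.919.

μ = -1.919, σ = 1.781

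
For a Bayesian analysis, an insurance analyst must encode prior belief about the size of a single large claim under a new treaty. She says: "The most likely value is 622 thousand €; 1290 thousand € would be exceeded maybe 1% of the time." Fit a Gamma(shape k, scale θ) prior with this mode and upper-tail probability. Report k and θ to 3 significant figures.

Gamma(k,θ) with k>1 has mode (k−1)θ, so θ = 622/(k−1).
Need P(X < 1290) = 0.99 with θ tied to k this way. Start at k = 2, θ = 622: P(X<1290) ≈ 0.614.
Too low — raise k to concentrate. Iterating converges to k ≈ 10.2.
Then θ = 622/(10.2−1) ≈ 67.9.

k ≈ 10.2, θ ≈ 67.9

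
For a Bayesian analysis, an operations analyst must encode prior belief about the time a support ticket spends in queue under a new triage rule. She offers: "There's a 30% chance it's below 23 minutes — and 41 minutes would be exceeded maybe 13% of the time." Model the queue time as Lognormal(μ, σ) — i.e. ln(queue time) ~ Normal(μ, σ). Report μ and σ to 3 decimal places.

If T ~ Lognormal(μ,σ) then ln T ~ Normal(μ,σ), so the p-quantile of ln T is μ + z_p·σ.
ln(23) = 3.135 and ln(41) = 3.714; z_{0.3} = -0.5244, z_{0.87} = 1.126.
σ = (3.714 − 3.135)/(1.126 − (-0.5244)) = 0.350.
μ = 3.135 − (-0.5244)·0.350 = 3.319.

μ ≈ 3.319, σ ≈ 0.350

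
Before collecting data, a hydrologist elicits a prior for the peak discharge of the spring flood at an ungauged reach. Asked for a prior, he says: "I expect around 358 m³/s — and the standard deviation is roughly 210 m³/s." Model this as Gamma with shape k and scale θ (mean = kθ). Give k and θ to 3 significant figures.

For Gamma(k, scale θ): mean = kθ, variance = kθ², so CV = 1/√k.
CV = SD/mean = 210/358 = 0.5866, hence k = 1/CV² = 2.91.
Then θ = mean/k = 358/2.91 = 123.

k ≈ 2.91, θ ≈ 123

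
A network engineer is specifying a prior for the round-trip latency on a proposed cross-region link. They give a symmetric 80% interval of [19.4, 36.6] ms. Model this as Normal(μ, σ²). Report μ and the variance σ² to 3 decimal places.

μ = 28.000, σ² = 45.032

A symmetric 80% interval runs μ ± z·σ with z = 1.282.
Half-width = 8.6, so σ = 8.6/1.282 = 6.7106 and σ² = 45.032.
μ is the interval midpoint, 28.000.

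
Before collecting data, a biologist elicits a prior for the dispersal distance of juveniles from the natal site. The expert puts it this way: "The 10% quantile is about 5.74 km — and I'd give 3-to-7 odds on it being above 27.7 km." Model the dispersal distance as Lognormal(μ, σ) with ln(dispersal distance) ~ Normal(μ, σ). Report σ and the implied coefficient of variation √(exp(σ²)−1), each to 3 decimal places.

σ ≈ 0.872, CV ≈ 1.066

If T ~ Lognormal(μ,σ) then ln T ~ Normal(μ,σ), so the p-quantile of ln T is μ + z_p·σ.
ln(5.74) = 1.747 and ln(27.7) = 3.321; z_{0.1} = -1.282, z_{0.7} = 0.5244.
σ = (3.321 − 1.747)/(0.5244 − (-1.282)) = 0.872.
μ = 1.747 − (-1.282)·0.872 = 2.864.
CV = √(exp(σ²)−1) = √(exp(0.7596)−1) = 1.066.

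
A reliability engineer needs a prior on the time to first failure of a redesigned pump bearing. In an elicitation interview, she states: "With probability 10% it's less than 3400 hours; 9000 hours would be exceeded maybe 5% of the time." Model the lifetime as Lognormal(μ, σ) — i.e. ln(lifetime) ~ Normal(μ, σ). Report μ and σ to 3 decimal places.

μ ≈ 8.558, σ ≈ 0.333

If T ~ Lognormal(μ,σ) then ln T ~ Normal(μ,σ), so the p-quantile of ln T is μ + z_p·σ.
ln(3400) = 8.132 and ln(9000) = 9.105; z_{0.1} = -1.282, z_{0.95} = 1.645.
σ = (9.105 − 8.132)/(1.645 − (-1.282)) = 0.333.
μ = 8.132 − (-1.282)·0.333 = 8.558.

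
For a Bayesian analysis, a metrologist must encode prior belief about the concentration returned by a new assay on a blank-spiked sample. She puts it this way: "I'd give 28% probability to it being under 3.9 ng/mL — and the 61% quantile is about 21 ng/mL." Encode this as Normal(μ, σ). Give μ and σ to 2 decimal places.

The p-quantile of Normal(μ,σ) is μ + z_p·σ, with z_{0.28} = -0.5828 and z_{0.61} = 0.2793.
Eliminate σ: μ = (z₂·x₁ − z₁·x₂)/(z₂ − z₁) = (0.2793·3.9 − (-0.5828)·21)/0.8622 = 15.46.
Then σ = (x₂ − x₁)/(z₂ − z₁) = (21 − 3.9)/0.8622 = 19.83.

μ = 15.46, σ = 19.83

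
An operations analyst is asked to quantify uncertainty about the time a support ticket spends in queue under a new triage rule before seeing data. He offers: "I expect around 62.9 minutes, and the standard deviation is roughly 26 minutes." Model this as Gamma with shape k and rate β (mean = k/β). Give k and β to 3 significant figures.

k ≈ 5.85, β ≈ 0.093

For Gamma(k, rate β): mean = k/β, variance = k/β², so CV = 1/√k.
CV = SD/mean = 26/62.9 = 0.4134, hence k = 1/CV² = 5.85.
Then β = k/mean = 5.85/62.9 = 0.093.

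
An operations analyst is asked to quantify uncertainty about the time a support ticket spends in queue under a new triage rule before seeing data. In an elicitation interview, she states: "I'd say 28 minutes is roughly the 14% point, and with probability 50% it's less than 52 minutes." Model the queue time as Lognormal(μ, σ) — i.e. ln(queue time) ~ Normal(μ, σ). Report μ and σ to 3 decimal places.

If T ~ Lognormal(μ,σ) then ln T ~ Normal(μ,σ), so the p-quantile of ln T is μ + z_p·σ.
ln(28) = 3.332 and ln(52) = 3.951; z_{0.14} = -1.08, z_{0.5} = 0.
σ = (3.951 − 3.332)/(0 − (-1.08)) = 0.573.
μ = 3.332 − (-1.08)·0.573 = 3.951.

μ ≈ 3.951, σ ≈ 0.573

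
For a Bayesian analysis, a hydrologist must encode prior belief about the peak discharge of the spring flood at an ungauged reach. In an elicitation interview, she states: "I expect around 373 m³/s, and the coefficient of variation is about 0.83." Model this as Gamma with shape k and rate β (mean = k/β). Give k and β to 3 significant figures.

For Gamma(k, rate β): mean = k/β, variance = k/β², so CV = 1/√k.
CV = 0.83, hence k = 1/CV² = 1.45.
Then β = k/mean = 1.45/373 = 0.00389.

k ≈ 1.45, β ≈ 0.00389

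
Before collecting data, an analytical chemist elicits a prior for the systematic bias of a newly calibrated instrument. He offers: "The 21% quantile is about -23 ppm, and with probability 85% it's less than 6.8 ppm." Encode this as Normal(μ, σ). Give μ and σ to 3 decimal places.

μ = -9.960, σ = 16.171

The p-quantile of Normal(μ,σ) is μ + z_p·σ, with z_{0.21} = -0.8064 and z_{0.85} = 1.036.
Eliminate σ: μ = (z₂·x₁ − z₁·x₂)/(z₂ − z₁) = (1.036·-23 − (-0.8064)·6.8)/1.843 = -9.960.
Then σ = (x₂ − x₁)/(z₂ − z₁) = (6.8 − -23)/1.843 = 16.171.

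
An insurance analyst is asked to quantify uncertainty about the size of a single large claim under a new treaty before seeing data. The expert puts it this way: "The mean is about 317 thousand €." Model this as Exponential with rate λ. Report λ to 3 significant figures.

Exponential mean = 1/λ, so λ = 1/317.0 = 0.00315.

λ ≈ 0.00315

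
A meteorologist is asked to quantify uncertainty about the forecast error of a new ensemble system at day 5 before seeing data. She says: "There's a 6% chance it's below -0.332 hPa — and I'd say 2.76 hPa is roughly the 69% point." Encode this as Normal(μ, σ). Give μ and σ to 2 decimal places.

μ = 2.01, σ = 1.51

For Normal(μ,σ), the p-quantile is μ + z_p·σ. Here z_{0.06} = -1.555, z_{0.69} = 0.4959.
So -0.332 = μ − 1.555σ and 2.76 = μ + 0.4959σ.
Subtracting: σ = (2.76 − -0.332)/(0.4959 − (-1.555)) = 1.51.
Then μ = -0.332 − (-1.555)·1.51 = 2.01.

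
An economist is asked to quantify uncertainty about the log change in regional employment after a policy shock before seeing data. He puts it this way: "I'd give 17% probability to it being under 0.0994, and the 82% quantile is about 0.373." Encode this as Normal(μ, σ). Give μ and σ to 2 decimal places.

For Normal(μ,σ), the p-quantile is μ + z_p·σ. Here z_{0.17} = -0.9542, z_{0.82} = 0.9154.
So 0.0994 = μ − 0.9542σ and 0.373 = μ + 0.9154σ.
Subtracting: σ = (0.373 − 0.0994)/(0.9154 − (-0.9542)) = 0.15.
Then μ = 0.0994 − (-0.9542)·0.15 = 0.24.

μ = 0.24, σ = 0.15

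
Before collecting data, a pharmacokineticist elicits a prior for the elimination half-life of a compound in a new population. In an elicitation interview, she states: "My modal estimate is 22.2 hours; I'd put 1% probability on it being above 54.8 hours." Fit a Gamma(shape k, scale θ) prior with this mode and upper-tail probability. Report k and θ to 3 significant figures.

k ≈ 6.76, θ ≈ 3.85

Gamma(k,θ) with k>1 has mode (k−1)θ, so θ = 22.2/(k−1).
Need P(X < 54.8) = 0.99 with θ tied to k this way. Start at k = 2, θ = 22.2: P(X<54.8) ≈ 0.706.
Too low — raise k to concentrate. Iterating converges to k ≈ 6.76.
Then θ = 22.2/(6.76−1) ≈ 3.85.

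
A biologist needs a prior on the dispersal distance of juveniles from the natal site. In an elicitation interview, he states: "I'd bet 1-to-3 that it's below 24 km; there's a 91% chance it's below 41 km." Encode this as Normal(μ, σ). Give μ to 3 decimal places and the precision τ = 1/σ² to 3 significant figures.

μ = 29.690, τ = 0.0141

The p-quantile of Normal(μ,σ) is μ + z_p·σ, with z_{0.25} = -0.6745 and z_{0.91} = 1.341.
Eliminate σ: μ = (z₂·x₁ − z₁·x₂)/(z₂ − z₁) = (1.341·24 − (-0.6745)·41)/2.015 = 29.690.
Then σ = (x₂ − x₁)/(z₂ − z₁) = (41 − 24)/2.015 = 8.436.
Precision τ = 1/σ² = 1/8.436² = 0.0141.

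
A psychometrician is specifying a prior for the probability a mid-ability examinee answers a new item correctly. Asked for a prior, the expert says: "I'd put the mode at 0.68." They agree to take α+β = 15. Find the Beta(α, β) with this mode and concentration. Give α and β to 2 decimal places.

For α,β > 1 the Beta mode is (α−1)/(α+β−2). With α+β = 15, the mode is (α−1)/13.
Set (α−1)/13 = 0.68 → α = 1 + 0.68·13 = 9.84.
β = 15 − α = 5.16.

α = 9.84, β = 5.16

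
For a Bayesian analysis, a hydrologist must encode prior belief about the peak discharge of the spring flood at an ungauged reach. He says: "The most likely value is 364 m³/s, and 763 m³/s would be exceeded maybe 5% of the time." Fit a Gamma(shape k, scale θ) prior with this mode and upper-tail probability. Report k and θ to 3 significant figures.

k ≈ 6.04, θ ≈ 72.2

Gamma(k,θ) with k>1 has mode (k−1)θ, so θ = 364/(k−1).
Need P(X < 763) = 0.95 with θ tied to k this way. Start at k = 2, θ = 364: P(X<763) ≈ 0.619.
Too low — raise k to concentrate. Iterating converges to k ≈ 6.04.
Then θ = 364/(6.04−1) ≈ 72.2.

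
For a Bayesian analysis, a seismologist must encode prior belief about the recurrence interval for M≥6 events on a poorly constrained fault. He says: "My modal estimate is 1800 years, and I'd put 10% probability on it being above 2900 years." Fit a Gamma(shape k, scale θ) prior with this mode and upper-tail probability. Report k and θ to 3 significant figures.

k ≈ 9.27, θ ≈ 218

Gamma(k,θ) with k>1 has mode (k−1)θ, so θ = 1800/(k−1).
Need P(X < 2900) = 0.9 with θ tied to k this way. Start at k = 2, θ = 1800: P(X<2900) ≈ 0.479.
Too low — raise k to concentrate. Iterating converges to k ≈ 9.27.
Then θ = 1800/(9.27−1) ≈ 218.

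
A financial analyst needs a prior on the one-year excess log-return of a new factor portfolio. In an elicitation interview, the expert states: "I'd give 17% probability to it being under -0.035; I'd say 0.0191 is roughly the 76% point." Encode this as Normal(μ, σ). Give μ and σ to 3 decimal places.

μ = -0.004, σ = 0.033

The p-quantile of Normal(μ,σ) is μ + z_p·σ, with z_{0.17} = -0.9542 and z_{0.76} = 0.7063.
Eliminate σ: μ = (z₂·x₁ − z₁·x₂)/(z₂ − z₁) = (0.7063·-0.035 − (-0.9542)·0.0191)/1.66 = -0.004.
Then σ = (x₂ − x₁)/(z₂ − z₁) = (0.0191 − -0.035)/1.66 = 0.033.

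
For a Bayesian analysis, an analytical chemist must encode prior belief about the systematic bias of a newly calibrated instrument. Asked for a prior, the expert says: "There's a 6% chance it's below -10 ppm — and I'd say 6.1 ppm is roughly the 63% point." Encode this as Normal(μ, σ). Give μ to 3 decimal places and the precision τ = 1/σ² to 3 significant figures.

For Normal(μ,σ), the p-quantile is μ + z_p·σ. Here z_{0.06} = -1.555, z_{0.63} = 0.3319.
So -10 = μ − 1.555σ and 6.1 = μ + 0.3319σ.
Subtracting: σ = (6.1 − -10)/(0.3319 − (-1.555)) = 8.534.
Then μ = -10 − (-1.555)·8.534 = 3.268.
Precision τ = 1/σ² = 1/8.534² = 0.0137.

μ = 3.268, τ = 0.0137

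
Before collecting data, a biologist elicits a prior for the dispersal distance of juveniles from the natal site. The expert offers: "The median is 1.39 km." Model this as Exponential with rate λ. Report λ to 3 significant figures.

Exponential median = ln 2 / λ, so λ = ln 2 / 1.39 = 0.499.

λ ≈ 0.499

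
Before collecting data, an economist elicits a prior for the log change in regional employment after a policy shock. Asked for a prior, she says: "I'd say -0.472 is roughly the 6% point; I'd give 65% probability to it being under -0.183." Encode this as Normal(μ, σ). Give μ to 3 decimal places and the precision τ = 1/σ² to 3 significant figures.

μ = -0.240, τ = 45.1

For Normal(μ,σ), the p-quantile is μ + z_p·σ. Here z_{0.06} = -1.555, z_{0.65} = 0.3853.
So -0.472 = μ − 1.555σ and -0.183 = μ + 0.3853σ.
Subtracting: σ = (-0.183 − -0.472)/(0.3853 − (-1.555)) = 0.149.
Then μ = -0.472 − (-1.555)·0.149 = -0.240.
Precision τ = 1/σ² = 1/0.149² = 45.1.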